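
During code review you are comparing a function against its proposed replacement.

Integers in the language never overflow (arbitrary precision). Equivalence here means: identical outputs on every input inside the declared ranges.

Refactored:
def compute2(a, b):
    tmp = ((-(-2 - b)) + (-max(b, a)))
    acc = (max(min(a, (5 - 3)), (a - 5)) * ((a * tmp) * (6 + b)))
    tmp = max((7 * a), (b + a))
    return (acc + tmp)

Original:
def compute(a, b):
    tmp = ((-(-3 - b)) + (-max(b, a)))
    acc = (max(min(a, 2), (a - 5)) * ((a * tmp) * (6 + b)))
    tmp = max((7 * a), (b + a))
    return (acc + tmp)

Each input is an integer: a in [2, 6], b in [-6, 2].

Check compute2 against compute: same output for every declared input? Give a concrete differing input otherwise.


Not equivalent: a=2, b=-5 separates them (-2 vs -6).
compute: tmp=-4, then acc=-16, then tmp=14, then returns -2
compute2: tmp=-5, then acc=-20, then tmp=14, then returns -6
verdict: not equivalent; witness: a=2, b=-5


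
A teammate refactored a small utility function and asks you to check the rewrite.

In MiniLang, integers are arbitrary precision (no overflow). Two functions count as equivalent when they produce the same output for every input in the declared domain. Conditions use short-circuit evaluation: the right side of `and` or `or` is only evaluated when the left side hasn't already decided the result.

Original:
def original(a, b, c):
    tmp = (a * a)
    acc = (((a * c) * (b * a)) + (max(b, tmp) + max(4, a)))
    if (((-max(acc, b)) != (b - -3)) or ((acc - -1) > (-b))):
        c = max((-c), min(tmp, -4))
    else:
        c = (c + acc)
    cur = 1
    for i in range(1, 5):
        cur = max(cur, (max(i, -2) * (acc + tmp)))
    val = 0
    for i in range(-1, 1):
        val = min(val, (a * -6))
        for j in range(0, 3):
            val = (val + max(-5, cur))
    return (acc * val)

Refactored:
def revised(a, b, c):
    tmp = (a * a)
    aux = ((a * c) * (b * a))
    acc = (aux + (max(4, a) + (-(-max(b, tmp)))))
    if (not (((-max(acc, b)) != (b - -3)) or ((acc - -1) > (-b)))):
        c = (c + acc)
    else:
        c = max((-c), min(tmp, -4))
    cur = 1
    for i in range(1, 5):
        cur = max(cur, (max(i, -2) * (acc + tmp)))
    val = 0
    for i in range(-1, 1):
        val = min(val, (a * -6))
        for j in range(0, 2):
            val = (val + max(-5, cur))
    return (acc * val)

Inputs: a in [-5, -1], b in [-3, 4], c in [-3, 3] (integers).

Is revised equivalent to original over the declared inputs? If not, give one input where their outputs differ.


Take a=-5, b=-3, c=-3.
original: tmp=25, then acc=254, then (((-max(acc, b)) != (b - -3)) or ((acc - -1) > (-b))) is true, then c=3, then cur=1, then (i=1), then cur=279, then (i=2), then cur=558, then (i=3), then cur=837, then (i=4), then cur=1116, then val=0, then (i=-1), then val=0, then (j=0), then val=1116, then (j=1), then val=2232, then (j=2), then val=3348, then (i=0), then val=30, then (j=0), then val=1146, then (j=1), then val=2262, then (j=2), then val=3378, then returns 858012
revised: tmp=25, then aux=225, then acc=254, then (not (((-max(acc, b)) != (b - -3)) or ((acc - -1) > (-b)))) is false, then c=3, then cur=1, then (i=1), then cur=279, then (i=2), then cur=558, then (i=3), then cur=837, then (i=4), then cur=1116, then val=0, then (i=-1), then val=0, then (j=0), then val=1116, then (j=1), then val=2232, then (i=0), then val=30, then (j=0), then val=1146, then (j=1), then val=2262, then returns 574548
858012 vs 574548 — the two versions disagree here.
verdict: not equivalent; witness: a=-5, b=-3, c=-3


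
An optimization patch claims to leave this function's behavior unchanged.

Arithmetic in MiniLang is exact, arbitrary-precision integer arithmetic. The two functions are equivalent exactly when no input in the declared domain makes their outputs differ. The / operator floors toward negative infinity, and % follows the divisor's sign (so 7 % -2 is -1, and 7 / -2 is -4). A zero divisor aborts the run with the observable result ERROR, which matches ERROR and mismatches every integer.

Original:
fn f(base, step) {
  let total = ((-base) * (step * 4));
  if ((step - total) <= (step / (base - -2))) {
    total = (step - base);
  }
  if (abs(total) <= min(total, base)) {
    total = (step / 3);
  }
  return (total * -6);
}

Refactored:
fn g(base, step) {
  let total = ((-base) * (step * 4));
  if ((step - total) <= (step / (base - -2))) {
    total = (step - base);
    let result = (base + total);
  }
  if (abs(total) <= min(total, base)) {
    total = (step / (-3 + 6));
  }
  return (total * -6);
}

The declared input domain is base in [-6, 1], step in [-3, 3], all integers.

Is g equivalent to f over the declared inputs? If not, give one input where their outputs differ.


Equivalent. A substantive addition is an assignment to `result` whose value nothing reads; no result depends on it.
An exhaustive pass over the 56 declared inputs shows identical outputs.
Tracing base=-2, step=2: f: total=16, then a zero divisor aborts: ERROR | g: total=16, then a zero divisor aborts: ERROR — matching result ERROR.
verdict: equivalent


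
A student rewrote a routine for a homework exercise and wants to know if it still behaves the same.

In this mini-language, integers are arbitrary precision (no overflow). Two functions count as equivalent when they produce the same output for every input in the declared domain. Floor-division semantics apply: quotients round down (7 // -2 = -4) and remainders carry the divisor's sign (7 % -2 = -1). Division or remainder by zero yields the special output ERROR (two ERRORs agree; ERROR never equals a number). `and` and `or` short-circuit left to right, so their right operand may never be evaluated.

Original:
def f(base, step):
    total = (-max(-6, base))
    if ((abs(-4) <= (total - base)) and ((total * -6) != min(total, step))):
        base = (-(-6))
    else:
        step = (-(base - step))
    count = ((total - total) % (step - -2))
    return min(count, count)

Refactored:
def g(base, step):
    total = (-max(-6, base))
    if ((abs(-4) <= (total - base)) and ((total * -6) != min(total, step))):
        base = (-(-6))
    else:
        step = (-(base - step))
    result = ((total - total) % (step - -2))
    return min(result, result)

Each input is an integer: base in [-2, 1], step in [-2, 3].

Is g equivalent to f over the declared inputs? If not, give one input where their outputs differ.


Comparing the listings, the differences include: local variable names differ.
Spot check at base=-1, step=3 — f: total=1, then ((abs(-4) <= (total - base)) and ((total * -6) != min(total, step))) is false, then step=4, then count=0, then returns 0. g: total=1, then ((abs(-4) <= (total - base)) and ((total * -6) != min(total, step))) is false, then step=4, then result=0, then returns 0. Both give 0.
Every one of the 24 inputs gives matching results.
verdict: equivalent


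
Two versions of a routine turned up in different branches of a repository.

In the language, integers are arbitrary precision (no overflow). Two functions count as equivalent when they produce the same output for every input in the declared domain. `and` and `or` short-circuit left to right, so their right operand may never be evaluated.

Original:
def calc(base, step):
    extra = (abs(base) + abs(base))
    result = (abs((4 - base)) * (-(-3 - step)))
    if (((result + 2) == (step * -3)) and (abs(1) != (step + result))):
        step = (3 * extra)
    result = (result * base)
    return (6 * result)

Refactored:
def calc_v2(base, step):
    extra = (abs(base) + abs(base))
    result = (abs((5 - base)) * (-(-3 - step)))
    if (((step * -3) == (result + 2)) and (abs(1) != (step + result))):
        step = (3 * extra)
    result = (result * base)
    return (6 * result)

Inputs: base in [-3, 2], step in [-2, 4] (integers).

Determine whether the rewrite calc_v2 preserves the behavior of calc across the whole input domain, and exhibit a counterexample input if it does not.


Evaluate both at base=-3, step=-2.
calc: extra := 6 | result := 7 | (((result + 2) == (step * -3)) and (abs(1) != (step + result))): false | result := -21 | result -126
calc_v2: extra := 6 | result := 8 | (((step * -3) == (result + 2)) and (abs(1) != (step + result))): false | result := -24 | result -144
-126 != -144, so the rewrite changes behavior.
verdict: not equivalent; witness: base=-3, step=-2


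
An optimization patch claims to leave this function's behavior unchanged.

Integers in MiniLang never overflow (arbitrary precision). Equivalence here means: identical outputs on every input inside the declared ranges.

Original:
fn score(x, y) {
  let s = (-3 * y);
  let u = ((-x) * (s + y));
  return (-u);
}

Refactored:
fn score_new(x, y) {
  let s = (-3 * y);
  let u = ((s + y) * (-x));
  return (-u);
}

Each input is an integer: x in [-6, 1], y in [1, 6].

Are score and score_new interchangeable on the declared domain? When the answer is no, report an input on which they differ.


Comparing the listings, the differences include: same computation, different form.
One worked example (x=-1, y=5) — score: s=-15, then u=-10, then returns 10; score_new: s=-15, then u=-10, then returns 10; agreement on 10.
Across all 48 domain points the two functions coincide.
verdict: equivalent


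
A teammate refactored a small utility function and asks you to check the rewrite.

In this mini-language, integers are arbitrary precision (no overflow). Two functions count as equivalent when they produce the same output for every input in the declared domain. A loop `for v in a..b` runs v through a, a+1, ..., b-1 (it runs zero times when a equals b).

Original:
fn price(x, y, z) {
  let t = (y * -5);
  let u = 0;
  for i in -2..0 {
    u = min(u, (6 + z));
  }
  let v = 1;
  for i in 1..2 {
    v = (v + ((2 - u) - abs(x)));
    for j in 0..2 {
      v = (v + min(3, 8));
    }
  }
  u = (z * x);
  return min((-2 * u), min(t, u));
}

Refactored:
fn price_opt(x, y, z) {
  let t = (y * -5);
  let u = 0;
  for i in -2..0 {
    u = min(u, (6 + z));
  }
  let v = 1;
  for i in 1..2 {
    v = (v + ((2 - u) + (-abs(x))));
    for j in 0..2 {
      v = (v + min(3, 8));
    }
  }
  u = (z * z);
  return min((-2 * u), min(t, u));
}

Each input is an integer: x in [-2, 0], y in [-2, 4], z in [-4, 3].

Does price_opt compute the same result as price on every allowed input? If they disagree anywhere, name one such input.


These are not equivalent — on x=-2, y=-2, z=-4 the outputs split (-16 vs -32).
price: t := 10 | u := 0 | iter i=-2: | u := 0 | iter i=-1: | u := 0 | v := 1 | iter i=1: | v := 1 | iter j=0: | v := 4 | iter j=1: | v := 7 | u := 8 | result -16
price_opt: t := 10 | u := 0 | iter i=-2: | u := 0 | iter i=-1: | u := 0 | v := 1 | iter i=1: | v := 1 | iter j=0: | v := 4 | iter j=1: | v := 7 | u := 16 | result -32
verdict: not equivalent; witness: x=-2, y=-2, z=-4


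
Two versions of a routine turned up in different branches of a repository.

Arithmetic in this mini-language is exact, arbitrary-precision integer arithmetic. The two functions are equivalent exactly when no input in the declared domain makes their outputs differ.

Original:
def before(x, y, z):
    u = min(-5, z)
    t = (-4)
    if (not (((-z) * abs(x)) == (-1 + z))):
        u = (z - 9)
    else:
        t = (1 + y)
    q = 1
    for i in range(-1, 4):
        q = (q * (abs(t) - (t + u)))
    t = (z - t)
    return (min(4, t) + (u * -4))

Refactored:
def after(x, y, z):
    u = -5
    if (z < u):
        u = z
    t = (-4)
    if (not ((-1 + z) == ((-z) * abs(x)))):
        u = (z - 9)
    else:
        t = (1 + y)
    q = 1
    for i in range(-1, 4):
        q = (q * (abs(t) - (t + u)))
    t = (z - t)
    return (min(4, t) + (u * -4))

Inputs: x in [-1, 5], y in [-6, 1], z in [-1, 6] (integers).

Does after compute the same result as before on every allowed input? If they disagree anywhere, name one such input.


Behavior is preserved: although branching structure differs; and comparison usage differs; and statement counts differ; and min/max/abs usage differs, the outputs never diverge.
Tracing x=5, y=-1, z=-1: before: u becomes -5; next t becomes -4; next (not (((-z) * abs(x)) == (-1 + z))) evaluates to true; next u becomes -10; next q becomes 1; next at i=-1:; next q becomes 18; next at i=0:; next q becomes 324; next at i=1:; next q becomes 5832; next at i=2:; next q becomes 104976; next at i=3:; next q becomes 1889568; next t becomes 3; next final value 43 | after: u becomes -5; next (z < u) evaluates to false; next t becomes -4; next (not ((-1 + z) == ((-z) * abs(x)))) evaluates to true; next u becomes -10; next q becomes 1; next at i=-1:; next q becomes 18; next at i=0:; next q becomes 324; next at i=1:; next q becomes 5832; next at i=2:; next q becomes 104976; next at i=3:; next q becomes 1889568; next t becomes 3; next final value 43 — matching result 43.
Every one of the 448 inputs gives matching results.
verdict: equivalent


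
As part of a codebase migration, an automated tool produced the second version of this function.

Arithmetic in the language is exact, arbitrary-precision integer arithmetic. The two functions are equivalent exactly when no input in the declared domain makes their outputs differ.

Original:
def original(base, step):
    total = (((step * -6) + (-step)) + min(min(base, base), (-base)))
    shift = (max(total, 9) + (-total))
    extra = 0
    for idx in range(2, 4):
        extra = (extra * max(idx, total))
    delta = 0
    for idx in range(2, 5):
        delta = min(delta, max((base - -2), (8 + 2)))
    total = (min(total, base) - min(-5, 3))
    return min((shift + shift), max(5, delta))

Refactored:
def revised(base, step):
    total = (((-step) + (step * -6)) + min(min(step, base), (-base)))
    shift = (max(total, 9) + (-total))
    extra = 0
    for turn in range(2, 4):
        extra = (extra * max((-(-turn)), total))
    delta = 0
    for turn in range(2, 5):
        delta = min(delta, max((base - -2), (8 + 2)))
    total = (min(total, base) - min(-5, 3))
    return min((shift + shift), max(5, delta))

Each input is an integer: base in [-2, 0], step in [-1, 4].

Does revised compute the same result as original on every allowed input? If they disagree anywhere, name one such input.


Run the pair on base=0, step=-1.
original: total becomes 7; next shift becomes 2; next extra becomes 0; next at idx=2:; next extra becomes 0; next at idx=3:; next extra becomes 0; next delta becomes 0; next at idx=2:; next delta becomes 0; next at idx=3:; next delta becomes 0; next at idx=4:; next delta becomes 0; next total becomes 5; next final value 4
revised: total becomes 6; next shift becomes 3; next extra becomes 0; next at turn=2:; next extra becomes 0; next at turn=3:; next extra becomes 0; next delta becomes 0; next at turn=2:; next delta becomes 0; next at turn=3:; next delta becomes 0; next at turn=4:; next delta becomes 0; next total becomes 5; next final value 5
4 and 5 differ, so these are not the same function on this domain.
verdict: not equivalent; witness: base=0, step=-1


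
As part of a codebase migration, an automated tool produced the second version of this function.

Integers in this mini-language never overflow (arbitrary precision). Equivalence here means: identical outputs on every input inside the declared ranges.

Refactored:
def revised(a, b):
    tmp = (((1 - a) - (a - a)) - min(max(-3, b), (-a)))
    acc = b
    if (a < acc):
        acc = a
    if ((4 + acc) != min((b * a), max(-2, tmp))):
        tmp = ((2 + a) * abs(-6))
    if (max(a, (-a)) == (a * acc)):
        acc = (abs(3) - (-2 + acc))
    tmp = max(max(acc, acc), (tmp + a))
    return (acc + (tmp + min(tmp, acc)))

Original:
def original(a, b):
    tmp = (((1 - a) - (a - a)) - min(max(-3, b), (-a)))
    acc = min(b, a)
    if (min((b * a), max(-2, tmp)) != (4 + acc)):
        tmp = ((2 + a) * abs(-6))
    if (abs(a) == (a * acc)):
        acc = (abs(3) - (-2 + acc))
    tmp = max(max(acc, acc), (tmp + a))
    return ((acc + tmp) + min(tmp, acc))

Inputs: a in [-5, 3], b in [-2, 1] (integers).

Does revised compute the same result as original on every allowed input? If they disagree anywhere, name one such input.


Equivalent — the differences include branching structure differs; statement counts differ; min/max/abs usage differs; comparison usage differs, yet no declared input distinguishes the two.
As a probe, take a=0, b=-2: original runs tmp=3, then acc=-2, then (min((b * a), max(-2, tmp)) != (4 + acc)) is true, then tmp=12, then (abs(a) == (a * acc)) is true, then acc=7, then tmp=12, then returns 26; revised runs tmp=3, then acc=-2, then (a < acc) is false, then ((4 + acc) != min((b * a), max(-2, tmp))) is true, then tmp=12, then (max(a, (-a)) == (a * acc)) is true, then acc=7, then tmp=12, then returns 26; both end at 26.
Checked all 36 inputs in the declared domain: the outputs agree on every one.
verdict: equivalent


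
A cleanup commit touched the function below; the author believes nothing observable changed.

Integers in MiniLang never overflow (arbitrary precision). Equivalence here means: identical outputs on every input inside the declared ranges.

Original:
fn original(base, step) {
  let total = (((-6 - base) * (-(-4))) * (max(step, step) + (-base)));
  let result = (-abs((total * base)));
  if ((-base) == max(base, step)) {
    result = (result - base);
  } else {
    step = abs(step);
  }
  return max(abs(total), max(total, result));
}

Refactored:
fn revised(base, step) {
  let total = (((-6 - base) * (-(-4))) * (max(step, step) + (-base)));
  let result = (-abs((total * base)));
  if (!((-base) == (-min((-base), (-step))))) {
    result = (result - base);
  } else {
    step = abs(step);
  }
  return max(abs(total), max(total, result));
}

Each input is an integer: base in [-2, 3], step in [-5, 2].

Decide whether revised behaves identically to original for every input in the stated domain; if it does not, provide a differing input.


Not equivalent: base=-2, step=-2 separates them (0 vs 2).
original: total becomes 0; next result becomes 0; next ((-base) == max(base, step)) evaluates to false; next step becomes 2; next final value 0
revised: total becomes 0; next result becomes 0; next (!((-base) == (-min((-base), (-step))))) evaluates to true; next result becomes 2; next final value 2
verdict: not equivalent; witness: base=-2, step=-2


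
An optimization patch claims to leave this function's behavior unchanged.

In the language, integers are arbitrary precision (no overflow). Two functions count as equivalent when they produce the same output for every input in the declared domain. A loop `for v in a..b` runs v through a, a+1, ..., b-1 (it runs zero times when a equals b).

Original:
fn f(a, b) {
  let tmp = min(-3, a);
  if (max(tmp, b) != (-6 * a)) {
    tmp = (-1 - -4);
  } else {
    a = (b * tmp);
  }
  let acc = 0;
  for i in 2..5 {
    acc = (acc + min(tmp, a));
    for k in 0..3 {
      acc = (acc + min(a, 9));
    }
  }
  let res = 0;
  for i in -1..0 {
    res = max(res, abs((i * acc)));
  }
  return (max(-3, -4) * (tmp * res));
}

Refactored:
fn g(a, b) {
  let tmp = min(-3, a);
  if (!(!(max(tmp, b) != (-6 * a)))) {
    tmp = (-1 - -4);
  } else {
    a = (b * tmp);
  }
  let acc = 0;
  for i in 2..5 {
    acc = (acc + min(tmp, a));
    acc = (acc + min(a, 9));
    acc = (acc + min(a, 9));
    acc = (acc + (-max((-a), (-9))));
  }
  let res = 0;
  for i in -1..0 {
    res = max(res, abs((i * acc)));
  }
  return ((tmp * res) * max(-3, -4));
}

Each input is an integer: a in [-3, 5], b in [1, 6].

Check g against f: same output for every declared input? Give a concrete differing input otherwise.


Changes here: loop structure differs; statement counts differ; constant usage differs; arithmetic usage differs; local variable names differ; boolean connective usage differs; min/max/abs usage differs; the full 54-point sweep finds no disagreement.
verdict: equivalent


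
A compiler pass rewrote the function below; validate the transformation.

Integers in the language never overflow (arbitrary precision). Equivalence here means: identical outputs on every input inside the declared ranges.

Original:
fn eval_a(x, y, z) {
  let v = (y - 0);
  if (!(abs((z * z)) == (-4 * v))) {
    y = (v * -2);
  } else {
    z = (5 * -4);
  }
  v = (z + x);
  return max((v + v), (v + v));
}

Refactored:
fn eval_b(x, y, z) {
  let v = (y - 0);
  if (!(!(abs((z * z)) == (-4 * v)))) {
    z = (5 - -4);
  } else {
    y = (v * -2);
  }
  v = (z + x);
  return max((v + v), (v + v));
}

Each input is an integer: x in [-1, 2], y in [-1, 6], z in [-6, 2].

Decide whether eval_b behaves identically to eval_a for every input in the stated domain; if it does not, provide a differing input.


Try x=-1, y=-1, z=-2.
eval_a: v=-1, then (!(abs((z * z)) == (-4 * v))) is false, then z=-20, then v=-21, then returns -42
eval_b: v=-1, then (!(!(abs((z * z)) == (-4 * v)))) is true, then z=9, then v=8, then returns 16
-42 against 16: the behavior changed.
verdict: not equivalent; witness: x=-1, y=-1, z=-2


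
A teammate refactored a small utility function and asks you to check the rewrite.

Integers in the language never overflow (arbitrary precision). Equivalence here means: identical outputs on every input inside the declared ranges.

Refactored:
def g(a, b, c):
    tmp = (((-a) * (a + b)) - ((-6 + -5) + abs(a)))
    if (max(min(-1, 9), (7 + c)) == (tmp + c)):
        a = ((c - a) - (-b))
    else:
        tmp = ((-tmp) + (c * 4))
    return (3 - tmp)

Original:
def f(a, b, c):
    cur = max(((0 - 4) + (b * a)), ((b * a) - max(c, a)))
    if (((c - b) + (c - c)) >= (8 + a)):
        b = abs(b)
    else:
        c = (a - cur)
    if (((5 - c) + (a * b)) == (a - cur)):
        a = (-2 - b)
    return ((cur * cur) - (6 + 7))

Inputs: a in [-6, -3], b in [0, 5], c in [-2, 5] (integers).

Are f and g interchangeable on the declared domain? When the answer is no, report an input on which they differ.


Try a=-6, b=0, c=-2.
f: cur=2, then (((c - b) + (c - c)) >= (8 + a)) is false, then c=-8, then (((5 - c) + (a * b)) == (a - cur)) is false, then returns -9
g: tmp=-31, then (max(min(-1, 9), (7 + c)) == (tmp + c)) is false, then tmp=23, then returns -20
-9 vs -20 — the two versions disagree here.
verdict: not equivalent; witness: a=-6, b=0, c=-2


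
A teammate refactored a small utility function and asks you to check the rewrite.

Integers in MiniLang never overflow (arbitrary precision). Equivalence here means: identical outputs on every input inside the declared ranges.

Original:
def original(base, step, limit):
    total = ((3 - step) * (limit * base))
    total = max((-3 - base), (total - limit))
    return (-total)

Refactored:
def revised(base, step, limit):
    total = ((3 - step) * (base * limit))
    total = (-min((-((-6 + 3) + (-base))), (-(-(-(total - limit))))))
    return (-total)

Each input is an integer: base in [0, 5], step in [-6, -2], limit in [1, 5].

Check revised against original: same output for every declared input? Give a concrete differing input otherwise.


Changes here: arithmetic usage differs; also constant usage differs; also min/max/abs usage differs; the full 150-point sweep finds no disagreement.
verdict: equivalent


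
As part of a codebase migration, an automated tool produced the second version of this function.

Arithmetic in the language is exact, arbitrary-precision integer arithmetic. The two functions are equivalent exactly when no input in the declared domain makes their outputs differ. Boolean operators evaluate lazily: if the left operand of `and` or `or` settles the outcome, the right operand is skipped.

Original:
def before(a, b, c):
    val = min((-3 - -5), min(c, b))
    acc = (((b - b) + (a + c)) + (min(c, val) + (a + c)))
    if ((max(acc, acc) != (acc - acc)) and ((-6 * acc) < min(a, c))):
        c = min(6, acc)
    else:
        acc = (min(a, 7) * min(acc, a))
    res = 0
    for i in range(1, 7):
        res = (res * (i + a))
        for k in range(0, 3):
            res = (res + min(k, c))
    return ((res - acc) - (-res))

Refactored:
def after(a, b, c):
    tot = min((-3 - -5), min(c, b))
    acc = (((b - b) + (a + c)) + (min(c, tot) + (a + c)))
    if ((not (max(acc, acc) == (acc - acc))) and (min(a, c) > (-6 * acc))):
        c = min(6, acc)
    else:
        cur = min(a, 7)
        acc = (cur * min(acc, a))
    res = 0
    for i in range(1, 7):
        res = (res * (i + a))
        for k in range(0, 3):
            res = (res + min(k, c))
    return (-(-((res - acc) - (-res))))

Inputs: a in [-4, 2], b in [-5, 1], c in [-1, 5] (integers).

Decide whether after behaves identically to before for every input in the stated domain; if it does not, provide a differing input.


Equivalent — the differences include statement counts differ, plus boolean connective usage differs, plus local variable names differ, plus comparison usage differs, yet no declared input distinguishes the two.
As a probe, take a=-3, b=-2, c=4: before runs val := -2 | acc := 0 | ((max(acc, acc) != (acc - acc)) and ((-6 * acc) < min(a, c))): false | acc := 9 | res := 0 | iter i=1: | res := 0 | iter k=0: | res := 0 | iter k=1: | res := 1 | iter k=2: | res := 3 | iter i=2: | res := -3 | iter k=0: | res := -3 | iter k=1: | res := -2 | iter k=2: | res := 0 | iter i=3: | res := 0 | iter k=0: | res := 0 | iter k=1: | res := 1 | iter k=2: | res := 3 | iter i=4: | res := 3 | iter k=0: | res := 3 | iter k=1: | res := 4 | iter k=2: | res := 6 | iter i=5: | res := 12 | iter k=0: | res := 12 | iter k=1: | res := 13 | iter k=2: | res := 15 | iter i=6: | res := 45 | iter k=0: | res := 45 | iter k=1: | res := 46 | iter k=2: | res := 48 | result 87; after runs tot := -2 | acc := 0 | ((not (max(acc, acc) == (acc - acc))) and (min(a, c) > (-6 * acc))): false | cur := -3 | acc := 9 | res := 0 | iter i=1: | res := 0 | iter k=0: | res := 0 | iter k=1: | res := 1 | iter k=2: | res := 3 | iter i=2: | res := -3 | iter k=0: | res := -3 | iter k=1: | res := -2 | iter k=2: | res := 0 | iter i=3: | res := 0 | iter k=0: | res := 0 | iter k=1: | res := 1 | iter k=2: | res := 3 | iter i=4: | res := 3 | iter k=0: | res := 3 | iter k=1: | res := 4 | iter k=2: | res := 6 | iter i=5: | res := 12 | iter k=0: | res := 12 | iter k=1: | res := 13 | iter k=2: | res := 15 | iter i=6: | res := 45 | iter k=0: | res := 45 | iter k=1: | res := 46 | iter k=2: | res := 48 | result 87; both end at 87.
Every one of the 343 inputs gives matching results.
verdict: equivalent


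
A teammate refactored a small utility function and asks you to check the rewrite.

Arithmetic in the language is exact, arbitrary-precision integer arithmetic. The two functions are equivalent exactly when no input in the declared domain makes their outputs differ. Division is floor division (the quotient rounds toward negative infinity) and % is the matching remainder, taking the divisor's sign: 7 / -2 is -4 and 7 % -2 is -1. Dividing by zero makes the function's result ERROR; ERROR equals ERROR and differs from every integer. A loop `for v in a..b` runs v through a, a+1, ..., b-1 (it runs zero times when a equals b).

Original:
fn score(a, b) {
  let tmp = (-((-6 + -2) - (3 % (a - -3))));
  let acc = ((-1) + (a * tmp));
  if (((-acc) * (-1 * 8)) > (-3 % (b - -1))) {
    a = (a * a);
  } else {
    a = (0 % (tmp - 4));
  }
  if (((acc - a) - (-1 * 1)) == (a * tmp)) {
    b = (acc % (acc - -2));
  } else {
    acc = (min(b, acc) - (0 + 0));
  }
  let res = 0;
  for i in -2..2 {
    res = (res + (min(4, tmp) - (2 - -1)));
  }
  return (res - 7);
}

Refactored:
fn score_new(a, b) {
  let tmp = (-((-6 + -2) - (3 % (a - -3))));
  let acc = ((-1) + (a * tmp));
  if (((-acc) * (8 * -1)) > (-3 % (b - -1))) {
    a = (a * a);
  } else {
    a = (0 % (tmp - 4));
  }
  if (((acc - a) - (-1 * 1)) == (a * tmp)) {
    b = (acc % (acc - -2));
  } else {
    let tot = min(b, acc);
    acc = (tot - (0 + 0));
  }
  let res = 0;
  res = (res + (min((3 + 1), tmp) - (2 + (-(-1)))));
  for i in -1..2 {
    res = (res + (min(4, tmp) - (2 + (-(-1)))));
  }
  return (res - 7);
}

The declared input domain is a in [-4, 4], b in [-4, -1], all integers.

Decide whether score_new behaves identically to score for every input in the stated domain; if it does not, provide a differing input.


This is a faithful refactor — constant usage differs; also statement counts differ; also min/max/abs usage differs; also arithmetic usage differs; also local variable names differ; also loop structure differs, but the computed results match everywhere.
One worked example (a=-3, b=-3) — score: divide-by-zero, output ERROR; score_new: divide-by-zero, output ERROR; agreement on ERROR.
Checked all 36 inputs in the declared domain: the outputs agree on every one.
verdict: equivalent


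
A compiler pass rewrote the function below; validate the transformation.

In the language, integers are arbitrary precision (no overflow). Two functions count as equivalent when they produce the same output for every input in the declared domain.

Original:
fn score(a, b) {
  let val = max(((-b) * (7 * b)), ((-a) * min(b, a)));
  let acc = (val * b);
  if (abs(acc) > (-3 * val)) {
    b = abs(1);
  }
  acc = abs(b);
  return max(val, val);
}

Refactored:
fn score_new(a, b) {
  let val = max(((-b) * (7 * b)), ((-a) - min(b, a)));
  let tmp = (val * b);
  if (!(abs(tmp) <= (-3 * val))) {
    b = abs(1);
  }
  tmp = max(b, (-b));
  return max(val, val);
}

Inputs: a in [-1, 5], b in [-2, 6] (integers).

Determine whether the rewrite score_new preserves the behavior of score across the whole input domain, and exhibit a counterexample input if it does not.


There is a counterexample at a=-1, b=-2: -2 on one side, 3 on the other.
score: val=-2, then acc=4, then (abs(acc) > (-3 * val)) is false, then acc=2, then returns -2
score_new: val=3, then tmp=-6, then (!(abs(tmp) <= (-3 * val))) is true, then b=1, then tmp=1, then returns 3
verdict: not equivalent; witness: a=-1, b=-2


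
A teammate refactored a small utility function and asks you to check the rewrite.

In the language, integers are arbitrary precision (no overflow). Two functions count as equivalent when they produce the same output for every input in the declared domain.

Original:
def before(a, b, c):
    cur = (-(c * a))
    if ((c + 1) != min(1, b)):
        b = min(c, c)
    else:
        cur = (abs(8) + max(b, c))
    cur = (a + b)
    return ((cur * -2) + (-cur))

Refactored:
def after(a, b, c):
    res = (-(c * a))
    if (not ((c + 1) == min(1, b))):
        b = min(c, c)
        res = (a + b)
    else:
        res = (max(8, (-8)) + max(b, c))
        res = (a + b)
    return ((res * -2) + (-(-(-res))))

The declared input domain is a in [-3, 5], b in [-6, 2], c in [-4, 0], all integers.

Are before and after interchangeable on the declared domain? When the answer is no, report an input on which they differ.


Behavior is preserved: although statement counts differ, plus constant usage differs, plus comparison usage differs, plus boolean connective usage differs, plus arithmetic usage differs, plus local variable names differ, plus min/max/abs usage differs, the outputs never diverge.
Tracing a=3, b=-5, c=-3: before: cur becomes 9; next ((c + 1) != min(1, b)) evaluates to true; next b becomes -3; next cur becomes 0; next final value 0 | after: res becomes 9; next (not ((c + 1) == min(1, b))) evaluates to true; next b becomes -3; next res becomes 0; next final value 0 — matching result 0.
Checked all 405 inputs in the declared domain: the outputs agree on every one.
verdict: equivalent


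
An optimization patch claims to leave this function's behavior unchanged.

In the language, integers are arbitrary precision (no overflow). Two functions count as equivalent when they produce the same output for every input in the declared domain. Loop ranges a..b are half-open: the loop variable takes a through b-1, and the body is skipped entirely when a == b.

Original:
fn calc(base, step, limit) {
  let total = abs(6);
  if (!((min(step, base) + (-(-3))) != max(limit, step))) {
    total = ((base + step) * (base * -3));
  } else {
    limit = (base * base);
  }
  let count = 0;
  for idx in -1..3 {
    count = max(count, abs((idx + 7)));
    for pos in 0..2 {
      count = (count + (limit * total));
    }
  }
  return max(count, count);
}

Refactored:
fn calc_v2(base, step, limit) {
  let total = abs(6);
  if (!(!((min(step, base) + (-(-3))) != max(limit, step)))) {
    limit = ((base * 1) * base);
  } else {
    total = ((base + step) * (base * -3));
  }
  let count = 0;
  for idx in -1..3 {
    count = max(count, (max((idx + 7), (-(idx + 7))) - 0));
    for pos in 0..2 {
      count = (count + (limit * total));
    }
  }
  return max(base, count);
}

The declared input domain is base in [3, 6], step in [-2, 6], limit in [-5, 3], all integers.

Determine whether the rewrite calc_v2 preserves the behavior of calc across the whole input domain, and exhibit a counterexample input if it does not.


Try base=3, step=-2, limit=1.
calc: total = 6; (!((min(step, base) + (-(-3))) != max(limit, step))) -> true; total = -9; count = 0; [idx=-1]; count = 6; [pos=0]; count = -3; [pos=1]; count = -12; [idx=0]; count = 7; [pos=0]; count = -2; [pos=1]; count = -11; [idx=1]; count = 8; [pos=0]; count = -1; [pos=1]; count = -10; [idx=2]; count = 9; [pos=0]; count = 0; [pos=1]; count = -9; return -9
calc_v2: total = 6; (!(!((min(step, base) + (-(-3))) != max(limit, step)))) -> false; total = -9; count = 0; [idx=-1]; count = 6; [pos=0]; count = -3; [pos=1]; count = -12; [idx=0]; count = 7; [pos=0]; count = -2; [pos=1]; count = -11; [idx=1]; count = 8; [pos=0]; count = -1; [pos=1]; count = -10; [idx=2]; count = 9; [pos=0]; count = 0; [pos=1]; count = -9; return 3
-9 vs 3 — the two versions disagree here.
verdict: not equivalent; witness: base=3, step=-2, limit=1


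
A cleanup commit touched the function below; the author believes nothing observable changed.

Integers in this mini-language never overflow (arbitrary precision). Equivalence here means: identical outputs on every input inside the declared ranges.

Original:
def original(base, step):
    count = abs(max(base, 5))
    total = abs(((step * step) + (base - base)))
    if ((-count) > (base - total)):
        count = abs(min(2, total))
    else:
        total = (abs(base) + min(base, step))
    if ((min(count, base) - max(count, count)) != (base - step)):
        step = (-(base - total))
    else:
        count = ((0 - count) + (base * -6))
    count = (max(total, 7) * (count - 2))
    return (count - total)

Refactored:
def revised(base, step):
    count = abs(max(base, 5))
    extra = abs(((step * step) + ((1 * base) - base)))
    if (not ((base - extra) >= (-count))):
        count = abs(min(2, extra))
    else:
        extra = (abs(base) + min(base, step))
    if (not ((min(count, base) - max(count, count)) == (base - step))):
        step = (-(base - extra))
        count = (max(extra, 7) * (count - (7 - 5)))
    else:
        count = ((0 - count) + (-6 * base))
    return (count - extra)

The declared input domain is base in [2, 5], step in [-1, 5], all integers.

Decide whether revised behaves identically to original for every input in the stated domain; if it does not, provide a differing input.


Try base=3, step=3.
original: count = 5; total = 9; ((-count) > (base - total)) -> true; count = 2; ((min(count, base) - max(count, count)) != (base - step)) -> false; count = -20; count = -198; return -207
revised: count = 5; extra = 9; (not ((base - extra) >= (-count))) -> true; count = 2; (not ((min(count, base) - max(count, count)) == (base - step))) -> false; count = -20; return -29
-207 and -29 differ, so these are not the same function on this domain.
verdict: not equivalent; witness: base=3, step=3


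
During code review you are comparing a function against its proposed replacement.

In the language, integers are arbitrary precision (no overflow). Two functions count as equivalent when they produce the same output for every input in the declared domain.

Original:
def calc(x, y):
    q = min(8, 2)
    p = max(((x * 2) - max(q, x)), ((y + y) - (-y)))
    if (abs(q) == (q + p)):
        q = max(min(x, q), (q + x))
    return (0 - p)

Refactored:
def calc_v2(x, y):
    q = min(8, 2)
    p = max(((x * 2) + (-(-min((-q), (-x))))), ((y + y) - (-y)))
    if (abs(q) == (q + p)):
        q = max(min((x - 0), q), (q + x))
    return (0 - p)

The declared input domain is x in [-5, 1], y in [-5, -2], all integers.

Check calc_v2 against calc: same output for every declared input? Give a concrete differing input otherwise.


Equivalent — the differences include min/max/abs usage differs, arithmetic usage differs, constant usage differs, yet no declared input distinguishes the two.
As a probe, take x=1, y=-3: calc runs q := 2 | p := 0 | (abs(q) == (q + p)): true | q := 3 | result 0; calc_v2 runs q := 2 | p := 0 | (abs(q) == (q + p)): true | q := 3 | result 0; both end at 0.
Every one of the 28 inputs gives matching results.
verdict: equivalent


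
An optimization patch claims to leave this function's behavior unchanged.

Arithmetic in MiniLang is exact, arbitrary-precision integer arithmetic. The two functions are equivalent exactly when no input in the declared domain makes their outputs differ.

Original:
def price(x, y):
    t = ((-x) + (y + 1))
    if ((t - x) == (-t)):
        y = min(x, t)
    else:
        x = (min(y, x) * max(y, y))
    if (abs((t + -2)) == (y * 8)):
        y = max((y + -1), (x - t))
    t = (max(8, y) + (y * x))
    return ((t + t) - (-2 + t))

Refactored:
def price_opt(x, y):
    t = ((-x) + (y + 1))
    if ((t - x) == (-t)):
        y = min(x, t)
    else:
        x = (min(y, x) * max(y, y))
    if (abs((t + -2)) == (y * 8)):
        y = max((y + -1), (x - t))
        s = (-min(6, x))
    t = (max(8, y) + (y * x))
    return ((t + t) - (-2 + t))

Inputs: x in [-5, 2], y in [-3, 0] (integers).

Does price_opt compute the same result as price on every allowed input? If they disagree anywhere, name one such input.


Although statement counts differ; min/max/abs usage differs; local variable names differ; constant usage differs, 32/32 inputs agree.
verdict: equivalent


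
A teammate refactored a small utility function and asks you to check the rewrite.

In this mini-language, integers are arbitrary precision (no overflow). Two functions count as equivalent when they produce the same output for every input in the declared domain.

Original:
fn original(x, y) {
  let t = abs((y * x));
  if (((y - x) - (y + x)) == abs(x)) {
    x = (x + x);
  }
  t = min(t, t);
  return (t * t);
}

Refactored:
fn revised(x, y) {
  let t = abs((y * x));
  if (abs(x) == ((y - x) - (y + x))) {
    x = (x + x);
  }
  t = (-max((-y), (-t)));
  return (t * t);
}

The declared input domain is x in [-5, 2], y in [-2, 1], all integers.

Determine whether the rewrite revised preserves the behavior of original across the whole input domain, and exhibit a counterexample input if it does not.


These are not equivalent — on x=-5, y=-2 the outputs split (100 vs 4).
original: t = 10; (((y - x) - (y + x)) == abs(x)) -> false; t = 10; return 100
revised: t = 10; (abs(x) == ((y - x) - (y + x))) -> false; t = -2; return 4
verdict: not equivalent; witness: x=-5, y=-2


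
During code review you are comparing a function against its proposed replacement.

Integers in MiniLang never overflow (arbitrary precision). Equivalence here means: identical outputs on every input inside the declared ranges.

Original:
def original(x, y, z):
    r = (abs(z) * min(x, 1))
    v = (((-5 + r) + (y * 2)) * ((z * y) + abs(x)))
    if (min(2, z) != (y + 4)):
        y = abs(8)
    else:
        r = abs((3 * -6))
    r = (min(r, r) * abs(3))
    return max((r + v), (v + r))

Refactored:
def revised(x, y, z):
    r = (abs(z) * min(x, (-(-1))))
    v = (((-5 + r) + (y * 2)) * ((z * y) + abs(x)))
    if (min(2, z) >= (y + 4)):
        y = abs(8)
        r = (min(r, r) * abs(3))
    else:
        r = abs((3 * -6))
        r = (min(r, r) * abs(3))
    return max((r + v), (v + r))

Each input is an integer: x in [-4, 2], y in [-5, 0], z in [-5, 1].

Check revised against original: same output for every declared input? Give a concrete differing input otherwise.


There is a counterexample at x=-4, y=-5, z=-5: -1075 on one side, -961 on the other.
original: r=-20, then v=-1015, then (min(2, z) != (y + 4)) is true, then y=8, then r=-60, then returns -1075
revised: r=-20, then v=-1015, then (min(2, z) >= (y + 4)) is false, then r=18, then r=54, then returns -961
verdict: not equivalent; witness: x=-4, y=-5, z=-5
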